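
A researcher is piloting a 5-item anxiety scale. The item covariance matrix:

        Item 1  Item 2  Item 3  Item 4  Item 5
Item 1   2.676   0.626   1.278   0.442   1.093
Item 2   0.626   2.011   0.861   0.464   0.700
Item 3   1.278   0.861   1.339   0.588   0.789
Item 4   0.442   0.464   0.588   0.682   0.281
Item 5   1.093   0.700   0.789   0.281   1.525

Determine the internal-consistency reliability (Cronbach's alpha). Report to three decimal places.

Cronbach's alpha = 0.792

ΣVar(i) = 2.676 + 2.011 + 1.339 + 0.682 + 1.525 = 8.233
Σ_{i<j} σ_ij = 7.122
σ²_T = 8.233 + 2 × 7.122 = 22.477
α = (k/(k−1))·(1 − ΣVar(i)/σ²_T) = (5/4)·(1 − 8.233/22.477) = 0.792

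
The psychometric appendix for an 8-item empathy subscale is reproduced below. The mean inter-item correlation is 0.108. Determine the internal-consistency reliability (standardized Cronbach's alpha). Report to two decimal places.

Standardized α = k·r̄ / (1 + (k−1)·r̄) = 8 × 0.108 / (1 + 7 × 0.108)
  = 0.8640 / 1.7560 = 0.49

standardized Cronbach's alpha = 0.49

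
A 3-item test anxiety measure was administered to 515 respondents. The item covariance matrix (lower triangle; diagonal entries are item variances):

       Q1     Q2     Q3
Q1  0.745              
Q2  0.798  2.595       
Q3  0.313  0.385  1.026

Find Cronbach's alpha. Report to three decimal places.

α = 0.610

Σσᵢ² = 0.745 + 2.595 + 1.026 = 4.366
Sum of off-diagonal covariances = 1.496
σ²_T = 4.366 + 2 × 1.496 = 7.358
α = (k/(k−1))·(1 − Σσᵢ²/σ²_T) = (3/2)·(1 − 4.366/7.358) = 0.610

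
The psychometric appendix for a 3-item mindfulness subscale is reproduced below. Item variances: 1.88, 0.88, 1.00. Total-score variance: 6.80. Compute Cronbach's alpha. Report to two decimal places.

Σσᵢ² = 1.88 + 0.88 + 1.00 = 3.76
α = (k/(k−1))·(1 − Σσᵢ²/σ²_T) = (3/2)·(1 − 3.76/6.80) = 0.67

Cronbach's alpha = 0.67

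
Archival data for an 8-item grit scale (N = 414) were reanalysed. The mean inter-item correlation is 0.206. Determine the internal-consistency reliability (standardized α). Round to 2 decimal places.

α = 0.67

Standardized α = k·r̄ / (1 + (k−1)·r̄) = 8 × 0.206 / (1 + 7 × 0.206)
  = 1.6480 / 2.4420 = 0.67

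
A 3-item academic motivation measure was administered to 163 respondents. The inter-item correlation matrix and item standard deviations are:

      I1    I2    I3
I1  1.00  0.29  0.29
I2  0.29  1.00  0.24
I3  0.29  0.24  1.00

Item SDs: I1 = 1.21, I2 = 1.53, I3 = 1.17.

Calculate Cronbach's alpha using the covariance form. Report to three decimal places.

Σσ²ᵢ = 1.21² + 1.53² + 1.17² = 5.1739
Covariances σ_ij = r_ij · s_i · s_j:
  σ(I1,I2) = 0.29 × 1.21 × 1.53 = 0.5369
  σ(I1,I3) = 0.29 × 1.21 × 1.17 = 0.4106
  σ(I2,I3) = 0.24 × 1.53 × 1.17 = 0.4296
σ²_T = Σσ²ᵢ + 2·Σσ_ij = 5.1739 + 2 × 1.3771 = 7.9281
α = (3/2)·(1 − 5.1739/7.9281) = 0.521

Cronbach's alpha = 0.521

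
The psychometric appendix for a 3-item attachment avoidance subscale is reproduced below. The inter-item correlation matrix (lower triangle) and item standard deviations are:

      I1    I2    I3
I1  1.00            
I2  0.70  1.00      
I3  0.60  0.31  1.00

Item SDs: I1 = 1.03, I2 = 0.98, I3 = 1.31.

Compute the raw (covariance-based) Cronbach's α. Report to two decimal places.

Σσ²ᵢ = 1.03² + 0.98² + 1.31² = 3.7374
Covariances σ_ij = r_ij · s_i · s_j:
  σ(I1,I2) = 0.70 × 1.03 × 0.98 = 0.7066
  σ(I1,I3) = 0.60 × 1.03 × 1.31 = 0.8096
  σ(I2,I3) = 0.31 × 0.98 × 1.31 = 0.3980
σ²_T = Σσ²ᵢ + 2·Σσ_ij = 3.7374 + 2 × 1.9142 = 7.5658
α = (3/2)·(1 − 3.7374/7.5658) = 0.76

Cronbach's α = 0.76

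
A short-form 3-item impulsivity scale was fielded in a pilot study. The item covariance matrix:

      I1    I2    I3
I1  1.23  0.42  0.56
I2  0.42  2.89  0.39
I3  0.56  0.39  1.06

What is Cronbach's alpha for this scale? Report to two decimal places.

Cronbach's alpha = 0.52

sum of item variances = 1.23 + 2.89 + 1.06 = 5.18
Sum of off-diagonal covariances = 1.37
Var(T) = 5.18 + 2 × 1.37 = 7.92
α = (k/(k−1))·(1 − sum of item variances/Var(T)) = (3/2)·(1 − 5.18/7.92) = 0.52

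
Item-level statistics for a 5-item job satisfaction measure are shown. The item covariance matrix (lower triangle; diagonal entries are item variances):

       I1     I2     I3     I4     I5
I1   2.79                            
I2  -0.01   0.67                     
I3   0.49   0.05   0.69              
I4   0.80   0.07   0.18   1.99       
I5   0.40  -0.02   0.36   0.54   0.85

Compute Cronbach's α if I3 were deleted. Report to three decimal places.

Cronbach's α = 0.481

Remaining items: I1, I2, I4, I5 (k = 4).
ΣVar(i) = 2.79 + 0.67 + 1.99 + 0.85 = 6.30
σ²_total = 6.30 + 2 × 1.78 = 9.86
α (item deleted) = (4/3)·(1 − 6.30/9.86) = 0.481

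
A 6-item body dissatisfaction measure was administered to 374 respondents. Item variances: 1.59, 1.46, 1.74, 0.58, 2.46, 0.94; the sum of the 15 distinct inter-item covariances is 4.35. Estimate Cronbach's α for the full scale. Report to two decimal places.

ΣVar(i) = 1.59 + 1.46 + 1.74 + 0.58 + 2.46 + 0.94 = 8.77
Sum of distinct covariances = 4.35
σ²_total = ΣVar(i) + 2·Σcov = 8.77 + 2 × 4.35 = 17.47
α = (6/5)·(1 − 8.77/17.47) = 0.60

α = 0.60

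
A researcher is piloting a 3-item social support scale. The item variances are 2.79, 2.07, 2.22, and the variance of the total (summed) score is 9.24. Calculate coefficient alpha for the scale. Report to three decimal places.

ΣVar(i) = 2.79 + 2.07 + 2.22 = 7.08
α = (k/(k−1))·(1 − ΣVar(i)/Var(T)) = (3/2)·(1 − 7.08/9.24) = 0.351

coefficient alpha = 0.351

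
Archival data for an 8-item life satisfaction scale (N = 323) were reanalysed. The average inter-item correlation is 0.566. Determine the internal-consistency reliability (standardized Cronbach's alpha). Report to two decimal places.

Standardized α = k·r̄ / (1 + (k−1)·r̄) = 8 × 0.566 / (1 + 7 × 0.566)
  = 4.5280 / 4.9620 = 0.91

standardized Cronbach's alpha = 0.91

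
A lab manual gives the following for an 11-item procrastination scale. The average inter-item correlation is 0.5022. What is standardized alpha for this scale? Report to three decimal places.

Standardized α = k·r̄ / (1 + (k−1)·r̄) = 11 × 0.5022 / (1 + 10 × 0.5022)
  = 5.5242 / 6.0220 = 0.917

standardized alpha = 0.917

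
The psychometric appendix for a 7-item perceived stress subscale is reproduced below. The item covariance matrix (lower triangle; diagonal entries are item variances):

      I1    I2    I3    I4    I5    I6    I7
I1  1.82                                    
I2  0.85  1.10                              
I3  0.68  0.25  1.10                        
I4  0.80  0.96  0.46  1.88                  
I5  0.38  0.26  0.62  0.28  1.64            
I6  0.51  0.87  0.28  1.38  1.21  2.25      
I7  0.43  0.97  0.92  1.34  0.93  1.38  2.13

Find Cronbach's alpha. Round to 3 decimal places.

Cronbach's alpha = 0.847

Σσ²ᵢ = 1.82 + 1.10 + 1.10 + 1.88 + 1.64 + 2.25 + 2.13 = 11.92
Σ_{i<j} σ_ij = 15.76
total variance = 11.92 + 2 × 15.76 = 43.44
α = (k/(k−1))·(1 − Σσ²ᵢ/total variance) = (7/6)·(1 − 11.92/43.44) = 0.847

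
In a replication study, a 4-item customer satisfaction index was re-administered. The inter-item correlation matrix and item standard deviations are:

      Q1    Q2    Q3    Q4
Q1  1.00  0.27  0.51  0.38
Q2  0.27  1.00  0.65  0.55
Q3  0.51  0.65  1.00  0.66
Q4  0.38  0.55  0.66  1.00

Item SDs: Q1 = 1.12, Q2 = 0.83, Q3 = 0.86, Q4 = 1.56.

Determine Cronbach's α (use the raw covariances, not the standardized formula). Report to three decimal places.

Σσ²ᵢ = 1.12² + 0.83² + 0.86² + 1.56² = 5.1165
Covariances σ_ij = r_ij · s_i · s_j:
  σ(Q1,Q2) = 0.27 × 1.12 × 0.83 = 0.2510
  σ(Q1,Q3) = 0.51 × 1.12 × 0.86 = 0.4912
  σ(Q1,Q4) = 0.38 × 1.12 × 1.56 = 0.6639
  σ(Q2,Q3) = 0.65 × 0.83 × 0.86 = 0.4640
  σ(Q2,Q4) = 0.55 × 0.83 × 1.56 = 0.7121
  σ(Q3,Q4) = 0.66 × 0.86 × 1.56 = 0.8855
σ²_T = Σσ²ᵢ + 2·Σσ_ij = 5.1165 + 2 × 3.4677 = 12.0519
α = (4/3)·(1 − 5.1165/12.0519) = 0.767

Cronbach's α = 0.767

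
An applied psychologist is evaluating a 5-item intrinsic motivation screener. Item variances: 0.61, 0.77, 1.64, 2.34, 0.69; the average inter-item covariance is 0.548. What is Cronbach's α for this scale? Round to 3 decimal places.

Cronbach's α = 0.805

Σσ²ᵢ = 0.61 + 0.77 + 1.64 + 2.34 + 0.69 = 6.05
Sum of the 10 distinct covariances = 10 × 0.548 = 5.480
σ²_total = Σσ²ᵢ + 2·Σcov = 6.05 + 2 × 5.480 = 17.010
α = (5/4)·(1 − 6.05/17.010) = 0.805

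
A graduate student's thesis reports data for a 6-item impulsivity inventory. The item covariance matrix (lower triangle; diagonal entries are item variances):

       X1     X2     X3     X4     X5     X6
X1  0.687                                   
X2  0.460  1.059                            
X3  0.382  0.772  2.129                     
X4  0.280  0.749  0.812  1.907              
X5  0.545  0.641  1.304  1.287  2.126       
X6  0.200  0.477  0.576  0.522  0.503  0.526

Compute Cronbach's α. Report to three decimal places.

Σσ²ᵢ = 0.687 + 1.059 + 2.129 + 1.907 + 2.126 + 0.526 = 8.434
Σ_{i<j} σ_ij = 9.510
total variance = 8.434 + 2 × 9.510 = 27.454
α = (k/(k−1))·(1 − Σσ²ᵢ/total variance) = (6/5)·(1 − 8.434/27.454) = 0.831

α = 0.831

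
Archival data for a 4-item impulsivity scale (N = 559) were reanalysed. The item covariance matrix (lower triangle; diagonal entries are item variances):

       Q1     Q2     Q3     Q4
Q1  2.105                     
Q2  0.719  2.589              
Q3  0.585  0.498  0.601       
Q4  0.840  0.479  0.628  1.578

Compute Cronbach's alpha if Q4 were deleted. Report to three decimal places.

Cronbach's alpha = 0.607

Remaining items: Q1, Q2, Q3 (k = 3).
ΣVar(i) = 2.105 + 2.589 + 0.601 = 5.295
Var(T) = 5.295 + 2 × 1.802 = 8.899
α (item deleted) = (3/2)·(1 − 5.295/8.899) = 0.607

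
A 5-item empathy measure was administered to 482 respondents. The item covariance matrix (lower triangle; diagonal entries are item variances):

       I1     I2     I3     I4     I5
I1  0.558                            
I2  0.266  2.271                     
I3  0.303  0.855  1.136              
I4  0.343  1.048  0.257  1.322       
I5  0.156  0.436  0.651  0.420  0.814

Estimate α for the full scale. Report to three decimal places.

Σσᵢ² = 0.558 + 2.271 + 1.136 + 1.322 + 0.814 = 6.101
Σ_{i<j} σ_ij = 4.735
total variance = 6.101 + 2 × 4.735 = 15.571
α = (k/(k−1))·(1 − Σσᵢ²/total variance) = (5/4)·(1 − 6.101/15.571) = 0.760

α = 0.760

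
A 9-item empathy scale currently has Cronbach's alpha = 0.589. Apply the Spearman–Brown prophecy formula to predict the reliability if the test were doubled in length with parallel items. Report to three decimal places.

Length factor m = 2
α' = m·α / (1 + (m−1)·α)
   = 2 × 0.589 / (1 + (2 − 1) × 0.589)
   = 1.1780 / 1.5890 = 0.741

predicted reliability = 0.741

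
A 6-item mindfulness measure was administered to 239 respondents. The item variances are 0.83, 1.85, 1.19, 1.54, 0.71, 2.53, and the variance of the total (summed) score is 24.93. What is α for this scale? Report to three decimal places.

Σσᵢ² = 0.83 + 1.85 + 1.19 + 1.54 + 0.71 + 2.53 = 8.65
α = (k/(k−1))·(1 − Σσᵢ²/σ²_total) = (6/5)·(1 − 8.65/24.93) = 0.784

α = 0.784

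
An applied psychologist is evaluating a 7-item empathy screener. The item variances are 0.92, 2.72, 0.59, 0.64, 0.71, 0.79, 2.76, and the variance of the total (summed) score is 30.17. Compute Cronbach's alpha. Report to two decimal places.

Σσ²ᵢ = 0.92 + 2.72 + 0.59 + 0.64 + 0.71 + 0.79 + 2.76 = 9.13
α = (k/(k−1))·(1 − Σσ²ᵢ/Var(T)) = (7/6)·(1 − 9.13/30.17) = 0.81

Cronbach's alpha = 0.81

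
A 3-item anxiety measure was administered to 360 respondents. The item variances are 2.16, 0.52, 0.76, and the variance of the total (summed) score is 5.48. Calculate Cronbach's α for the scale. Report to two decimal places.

Cronbach's α = 0.56

Σσᵢ² = 2.16 + 0.52 + 0.76 = 3.44
α = (k/(k−1))·(1 − Σσᵢ²/total variance) = (3/2)·(1 − 3.44/5.48) = 0.56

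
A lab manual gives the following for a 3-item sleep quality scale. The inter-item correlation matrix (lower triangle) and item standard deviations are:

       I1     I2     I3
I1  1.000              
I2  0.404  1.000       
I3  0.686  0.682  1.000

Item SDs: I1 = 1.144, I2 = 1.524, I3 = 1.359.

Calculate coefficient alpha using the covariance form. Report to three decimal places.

coefficient alpha = 0.806

Σσ²ᵢ = 1.144² + 1.524² + 1.359² = 5.4782
Covariances σ_ij = r_ij · s_i · s_j:
  σ(I1,I2) = 0.404 × 1.144 × 1.524 = 0.7044
  σ(I1,I3) = 0.686 × 1.144 × 1.359 = 1.0665
  σ(I2,I3) = 0.682 × 1.524 × 1.359 = 1.4125
σ²_T = Σσ²ᵢ + 2·Σσ_ij = 5.4782 + 2 × 3.1834 = 11.8450
α = (3/2)·(1 − 5.4782/11.8450) = 0.806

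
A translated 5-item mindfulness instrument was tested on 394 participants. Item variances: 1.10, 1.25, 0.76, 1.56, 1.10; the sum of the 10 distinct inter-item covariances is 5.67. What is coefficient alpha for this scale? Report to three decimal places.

coefficient alpha = 0.828

sum of item variances = 1.10 + 1.25 + 0.76 + 1.56 + 1.10 = 5.77
Sum of distinct covariances = 5.67
Var(T) = sum of item variances + 2·Σcov = 5.77 + 2 × 5.67 = 17.11
α = (5/4)·(1 − 5.77/17.11) = 0.828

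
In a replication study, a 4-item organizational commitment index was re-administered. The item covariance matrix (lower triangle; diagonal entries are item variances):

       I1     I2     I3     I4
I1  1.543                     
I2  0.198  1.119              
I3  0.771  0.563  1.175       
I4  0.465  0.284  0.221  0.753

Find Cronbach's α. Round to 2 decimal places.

α = 0.70

Σσ²ᵢ = 1.543 + 1.119 + 1.175 + 0.753 = 4.590
Sum of off-diagonal covariances = 2.502
total variance = 4.590 + 2 × 2.502 = 9.594
α = (k/(k−1))·(1 − Σσ²ᵢ/total variance) = (4/3)·(1 − 4.590/9.594) = 0.70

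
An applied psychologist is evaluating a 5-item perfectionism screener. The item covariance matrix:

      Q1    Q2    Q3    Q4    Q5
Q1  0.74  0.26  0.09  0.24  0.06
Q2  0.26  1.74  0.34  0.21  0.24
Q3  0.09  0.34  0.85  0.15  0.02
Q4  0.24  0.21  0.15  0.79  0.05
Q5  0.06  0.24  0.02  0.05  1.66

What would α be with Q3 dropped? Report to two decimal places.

α = 0.40

Remaining items: Q1, Q2, Q4, Q5 (k = 4).
sum of item variances = 0.74 + 1.74 + 0.79 + 1.66 = 4.93
total variance = 4.93 + 2 × 1.06 = 7.05
α (item deleted) = (4/3)·(1 − 4.93/7.05) = 0.40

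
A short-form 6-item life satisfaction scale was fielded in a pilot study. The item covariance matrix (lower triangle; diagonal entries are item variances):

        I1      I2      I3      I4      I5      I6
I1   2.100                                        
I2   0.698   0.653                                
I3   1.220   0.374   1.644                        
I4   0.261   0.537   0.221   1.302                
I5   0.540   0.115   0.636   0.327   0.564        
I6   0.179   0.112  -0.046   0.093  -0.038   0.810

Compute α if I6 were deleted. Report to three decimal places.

α = 0.764

Remaining items: I1, I2, I3, I4, I5 (k = 5).
Σσ²ᵢ = 2.100 + 0.653 + 1.644 + 1.302 + 0.564 = 6.263
σ²_T = 6.263 + 2 × 4.929 = 16.121
α (item deleted) = (5/4)·(1 − 6.263/16.121) = 0.764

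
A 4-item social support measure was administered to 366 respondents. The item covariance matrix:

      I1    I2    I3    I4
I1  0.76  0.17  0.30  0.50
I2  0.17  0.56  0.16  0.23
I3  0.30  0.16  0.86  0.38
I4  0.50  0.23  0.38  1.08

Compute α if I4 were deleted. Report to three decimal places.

Remaining items: I1, I2, I3 (k = 3).
Σσᵢ² = 0.76 + 0.56 + 0.86 = 2.18
Var(T) = 2.18 + 2 × 0.63 = 3.44
α (item deleted) = (3/2)·(1 − 2.18/3.44) = 0.549

α = 0.549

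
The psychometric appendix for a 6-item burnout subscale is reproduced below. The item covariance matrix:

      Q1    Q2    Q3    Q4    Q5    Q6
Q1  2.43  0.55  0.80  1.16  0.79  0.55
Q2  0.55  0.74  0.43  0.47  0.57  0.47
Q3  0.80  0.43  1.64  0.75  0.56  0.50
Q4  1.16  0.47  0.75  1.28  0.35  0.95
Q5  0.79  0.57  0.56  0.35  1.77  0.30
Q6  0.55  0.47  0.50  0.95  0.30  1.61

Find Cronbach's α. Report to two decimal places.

α = 0.79

ΣVar(i) = 2.43 + 0.74 + 1.64 + 1.28 + 1.77 + 1.61 = 9.47
Sum of the distinct covariances = 9.20
Var(T) = 9.47 + 2 × 9.20 = 27.87
α = (k/(k−1))·(1 − ΣVar(i)/Var(T)) = (6/5)·(1 − 9.47/27.87) = 0.79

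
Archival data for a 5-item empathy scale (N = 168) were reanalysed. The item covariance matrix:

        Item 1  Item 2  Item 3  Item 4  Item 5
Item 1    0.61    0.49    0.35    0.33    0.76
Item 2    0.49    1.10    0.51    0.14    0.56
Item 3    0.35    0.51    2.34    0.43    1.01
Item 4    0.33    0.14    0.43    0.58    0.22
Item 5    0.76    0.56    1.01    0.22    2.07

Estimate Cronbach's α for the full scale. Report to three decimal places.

sum of item variances = 0.61 + 1.10 + 2.34 + 0.58 + 2.07 = 6.70
Sum of off-diagonal covariances = 4.80
σ²_T = 6.70 + 2 × 4.80 = 16.30
α = (k/(k−1))·(1 − sum of item variances/σ²_T) = (5/4)·(1 − 6.70/16.30) = 0.736

α = 0.736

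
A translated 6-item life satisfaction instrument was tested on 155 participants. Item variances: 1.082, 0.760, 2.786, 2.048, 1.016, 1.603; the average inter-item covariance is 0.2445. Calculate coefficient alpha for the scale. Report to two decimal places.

Σσ²ᵢ = 1.082 + 0.760 + 2.786 + 2.048 + 1.016 + 1.603 = 9.295
Sum of the 15 distinct covariances = 15 × 0.2445 = 3.6675
σ²_total = Σσ²ᵢ + 2·Σcov = 9.295 + 2 × 3.6675 = 16.6300
α = (6/5)·(1 − 9.295/16.6300) = 0.53

coefficient alpha = 0.53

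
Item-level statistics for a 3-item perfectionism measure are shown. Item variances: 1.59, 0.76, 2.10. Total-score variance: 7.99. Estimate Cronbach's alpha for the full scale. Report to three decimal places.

α = 0.665

ΣVar(i) = 1.59 + 0.76 + 2.10 = 4.45
α = (k/(k−1))·(1 − ΣVar(i)/total variance) = (3/2)·(1 − 4.45/7.99) = 0.665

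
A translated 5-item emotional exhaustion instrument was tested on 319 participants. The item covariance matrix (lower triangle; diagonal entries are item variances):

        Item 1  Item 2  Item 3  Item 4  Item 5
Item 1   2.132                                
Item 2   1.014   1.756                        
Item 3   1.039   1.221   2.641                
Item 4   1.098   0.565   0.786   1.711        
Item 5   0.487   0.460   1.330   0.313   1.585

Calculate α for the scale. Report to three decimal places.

sum of item variances = 2.132 + 1.756 + 2.641 + 1.711 + 1.585 = 9.825
Sum of the distinct covariances = 8.313
Var(T) = 9.825 + 2 × 8.313 = 26.451
α = (k/(k−1))·(1 − sum of item variances/Var(T)) = (5/4)·(1 − 9.825/26.451) = 0.786

α = 0.786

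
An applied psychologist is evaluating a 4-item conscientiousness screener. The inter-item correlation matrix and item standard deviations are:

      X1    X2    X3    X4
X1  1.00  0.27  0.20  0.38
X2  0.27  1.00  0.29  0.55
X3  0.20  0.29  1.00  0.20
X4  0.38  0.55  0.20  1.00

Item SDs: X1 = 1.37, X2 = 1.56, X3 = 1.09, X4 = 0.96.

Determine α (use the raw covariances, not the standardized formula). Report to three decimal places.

α = 0.633

Σσ²ᵢ = 1.37² + 1.56² + 1.09² + 0.96² = 6.4202
Covariances σ_ij = r_ij · s_i · s_j:
  σ(X1,X2) = 0.27 × 1.37 × 1.56 = 0.5770
  σ(X1,X3) = 0.20 × 1.37 × 1.09 = 0.2987
  σ(X1,X4) = 0.38 × 1.37 × 0.96 = 0.4998
  σ(X2,X3) = 0.29 × 1.56 × 1.09 = 0.4931
  σ(X2,X4) = 0.55 × 1.56 × 0.96 = 0.8237
  σ(X3,X4) = 0.20 × 1.09 × 0.96 = 0.2093
σ²_T = Σσ²ᵢ + 2·Σσ_ij = 6.4202 + 2 × 2.9016 = 12.2234
α = (4/3)·(1 − 6.4202/12.2234) = 0.633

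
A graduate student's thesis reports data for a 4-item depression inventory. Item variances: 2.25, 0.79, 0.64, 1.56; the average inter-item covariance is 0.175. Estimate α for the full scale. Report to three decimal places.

α = 0.381

sum of item variances = 2.25 + 0.79 + 0.64 + 1.56 = 5.24
Sum of the 6 distinct covariances = 6 × 0.175 = 1.050
total variance = sum of item variances + 2·Σcov = 5.24 + 2 × 1.050 = 7.340
α = (4/3)·(1 − 5.24/7.340) = 0.381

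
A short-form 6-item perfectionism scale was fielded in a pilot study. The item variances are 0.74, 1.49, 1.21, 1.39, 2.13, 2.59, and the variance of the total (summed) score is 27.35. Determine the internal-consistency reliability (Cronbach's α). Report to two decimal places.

Cronbach's α = 0.78

ΣVar(i) = 0.74 + 1.49 + 1.21 + 1.39 + 2.13 + 2.59 = 9.55
α = (k/(k−1))·(1 − ΣVar(i)/Var(T)) = (6/5)·(1 − 9.55/27.35) = 0.78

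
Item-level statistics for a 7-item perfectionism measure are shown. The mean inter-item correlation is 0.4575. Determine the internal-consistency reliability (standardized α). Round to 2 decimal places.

α = 0.86

Standardized α = k·r̄ / (1 + (k−1)·r̄) = 7 × 0.4575 / (1 + 6 × 0.4575)
  = 3.2025 / 3.7450 = 0.86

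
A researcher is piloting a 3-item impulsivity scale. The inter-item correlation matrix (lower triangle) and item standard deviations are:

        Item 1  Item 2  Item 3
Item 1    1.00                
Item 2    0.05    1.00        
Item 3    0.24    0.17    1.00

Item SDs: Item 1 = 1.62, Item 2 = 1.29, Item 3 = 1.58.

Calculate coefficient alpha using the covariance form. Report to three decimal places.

α = 0.358

Σσ²ᵢ = 1.62² + 1.29² + 1.58² = 6.7849
Covariances σ_ij = r_ij · s_i · s_j:
  σ(Item 1,Item 2) = 0.05 × 1.62 × 1.29 = 0.1045
  σ(Item 1,Item 3) = 0.24 × 1.62 × 1.58 = 0.6143
  σ(Item 2,Item 3) = 0.17 × 1.29 × 1.58 = 0.3465
σ²_T = Σσ²ᵢ + 2·Σσ_ij = 6.7849 + 2 × 1.0653 = 8.9155
α = (3/2)·(1 − 6.7849/8.9155) = 0.358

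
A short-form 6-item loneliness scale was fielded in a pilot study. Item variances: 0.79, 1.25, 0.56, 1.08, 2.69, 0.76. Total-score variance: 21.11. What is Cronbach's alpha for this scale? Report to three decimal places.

Cronbach's alpha = 0.795

sum of item variances = 0.79 + 1.25 + 0.56 + 1.08 + 2.69 + 0.76 = 7.13
α = (k/(k−1))·(1 − sum of item variances/total variance) = (6/5)·(1 − 7.13/21.11) = 0.795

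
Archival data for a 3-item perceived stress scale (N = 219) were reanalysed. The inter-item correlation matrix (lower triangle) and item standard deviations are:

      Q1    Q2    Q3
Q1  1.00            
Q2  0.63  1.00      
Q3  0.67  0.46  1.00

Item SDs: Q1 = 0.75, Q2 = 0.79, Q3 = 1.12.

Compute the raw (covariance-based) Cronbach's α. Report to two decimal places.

Σσ²ᵢ = 0.75² + 0.79² + 1.12² = 2.4410
Covariances σ_ij = r_ij · s_i · s_j:
  σ(Q1,Q2) = 0.63 × 0.75 × 0.79 = 0.3733
  σ(Q1,Q3) = 0.67 × 0.75 × 1.12 = 0.5628
  σ(Q2,Q3) = 0.46 × 0.79 × 1.12 = 0.4070
σ²_T = Σσ²ᵢ + 2·Σσ_ij = 2.4410 + 2 × 1.3431 = 5.1272
α = (3/2)·(1 − 2.4410/5.1272) = 0.79

Cronbach's α = 0.79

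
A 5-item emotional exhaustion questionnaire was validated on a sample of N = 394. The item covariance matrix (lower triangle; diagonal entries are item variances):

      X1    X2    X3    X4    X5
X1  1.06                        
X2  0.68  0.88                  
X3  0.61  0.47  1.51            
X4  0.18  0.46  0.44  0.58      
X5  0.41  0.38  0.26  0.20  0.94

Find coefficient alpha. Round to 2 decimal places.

Σσᵢ² = 1.06 + 0.88 + 1.51 + 0.58 + 0.94 = 4.97
Σ_{i<j} σ_ij = 4.09
σ²_total = 4.97 + 2 × 4.09 = 13.15
α = (k/(k−1))·(1 − Σσᵢ²/σ²_total) = (5/4)·(1 − 4.97/13.15) = 0.78

coefficient alpha = 0.78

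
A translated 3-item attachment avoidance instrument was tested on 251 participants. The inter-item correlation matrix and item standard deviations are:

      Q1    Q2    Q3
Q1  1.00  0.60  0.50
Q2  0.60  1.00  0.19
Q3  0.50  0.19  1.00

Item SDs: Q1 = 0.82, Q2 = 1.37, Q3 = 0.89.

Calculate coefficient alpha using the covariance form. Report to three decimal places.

Σσ²ᵢ = 0.82² + 1.37² + 0.89² = 3.3414
Covariances σ_ij = r_ij · s_i · s_j:
  σ(Q1,Q2) = 0.60 × 0.82 × 1.37 = 0.6740
  σ(Q1,Q3) = 0.50 × 0.82 × 0.89 = 0.3649
  σ(Q2,Q3) = 0.19 × 1.37 × 0.89 = 0.2317
σ²_T = Σσ²ᵢ + 2·Σσ_ij = 3.3414 + 2 × 1.2706 = 5.8826
α = (3/2)·(1 − 3.3414/5.8826) = 0.648

α = 0.648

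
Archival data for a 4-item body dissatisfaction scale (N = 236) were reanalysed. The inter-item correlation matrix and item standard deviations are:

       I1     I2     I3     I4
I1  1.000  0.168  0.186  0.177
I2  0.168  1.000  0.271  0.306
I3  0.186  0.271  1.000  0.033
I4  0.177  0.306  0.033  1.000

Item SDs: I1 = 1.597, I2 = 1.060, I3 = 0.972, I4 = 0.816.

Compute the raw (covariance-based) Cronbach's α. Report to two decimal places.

Σσ²ᵢ = 1.597² + 1.060² + 0.972² + 0.816² = 5.2846
Covariances σ_ij = r_ij · s_i · s_j:
  σ(I1,I2) = 0.168 × 1.597 × 1.060 = 0.2844
  σ(I1,I3) = 0.186 × 1.597 × 0.972 = 0.2887
  σ(I1,I4) = 0.177 × 1.597 × 0.816 = 0.2307
  σ(I2,I3) = 0.271 × 1.060 × 0.972 = 0.2792
  σ(I2,I4) = 0.306 × 1.060 × 0.816 = 0.2647
  σ(I3,I4) = 0.033 × 0.972 × 0.816 = 0.0262
σ²_T = Σσ²ᵢ + 2·Σσ_ij = 5.2846 + 2 × 1.3739 = 8.0324
α = (4/3)·(1 − 5.2846/8.0324) = 0.46

α = 0.46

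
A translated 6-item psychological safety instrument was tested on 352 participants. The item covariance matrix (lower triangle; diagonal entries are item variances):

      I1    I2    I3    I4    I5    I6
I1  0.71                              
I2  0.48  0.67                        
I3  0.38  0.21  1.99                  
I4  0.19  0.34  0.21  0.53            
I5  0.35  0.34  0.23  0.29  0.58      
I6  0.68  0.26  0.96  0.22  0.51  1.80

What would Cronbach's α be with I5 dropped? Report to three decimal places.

Cronbach's α = 0.725

Remaining items: I1, I2, I3, I4, I6 (k = 5).
ΣVar(i) = 0.71 + 0.67 + 1.99 + 0.53 + 1.80 = 5.70
Var(T) = 5.70 + 2 × 3.93 = 13.56
α (item deleted) = (5/4)·(1 − 5.70/13.56) = 0.725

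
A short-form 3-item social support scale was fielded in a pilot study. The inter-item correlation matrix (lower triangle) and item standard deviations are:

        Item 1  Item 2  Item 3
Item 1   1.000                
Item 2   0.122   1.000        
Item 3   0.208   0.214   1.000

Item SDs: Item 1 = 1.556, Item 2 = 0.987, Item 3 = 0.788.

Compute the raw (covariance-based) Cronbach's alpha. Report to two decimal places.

Σσ²ᵢ = 1.556² + 0.987² + 0.788² = 4.0162
Covariances σ_ij = r_ij · s_i · s_j:
  σ(Item 1,Item 2) = 0.122 × 1.556 × 0.987 = 0.1874
  σ(Item 1,Item 3) = 0.208 × 1.556 × 0.788 = 0.2550
  σ(Item 2,Item 3) = 0.214 × 0.987 × 0.788 = 0.1664
σ²_T = Σσ²ᵢ + 2·Σσ_ij = 4.0162 + 2 × 0.6088 = 5.2338
α = (3/2)·(1 − 4.0162/5.2338) = 0.35

α = 0.35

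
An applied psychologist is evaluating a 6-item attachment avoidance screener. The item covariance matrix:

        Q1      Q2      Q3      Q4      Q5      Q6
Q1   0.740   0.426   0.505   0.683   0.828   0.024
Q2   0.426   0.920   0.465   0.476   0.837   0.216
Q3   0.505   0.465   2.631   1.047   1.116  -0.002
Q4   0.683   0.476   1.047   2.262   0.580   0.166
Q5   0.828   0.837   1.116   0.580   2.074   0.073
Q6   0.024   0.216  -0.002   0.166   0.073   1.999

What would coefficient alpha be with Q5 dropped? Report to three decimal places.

α = 0.605

Remaining items: Q1, Q2, Q3, Q4, Q6 (k = 5).
Σσ²ᵢ = 0.740 + 0.920 + 2.631 + 2.262 + 1.999 = 8.552
Var(T) = 8.552 + 2 × 4.006 = 16.564
α (item deleted) = (5/4)·(1 − 8.552/16.564) = 0.605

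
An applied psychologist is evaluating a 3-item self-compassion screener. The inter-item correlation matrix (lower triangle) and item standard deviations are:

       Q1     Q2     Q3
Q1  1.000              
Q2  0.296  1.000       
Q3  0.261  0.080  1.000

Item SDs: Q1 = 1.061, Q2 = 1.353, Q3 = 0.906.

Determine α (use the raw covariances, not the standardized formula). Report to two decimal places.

α = 0.44

Σσ²ᵢ = 1.061² + 1.353² + 0.906² = 3.7772
Covariances σ_ij = r_ij · s_i · s_j:
  σ(Q1,Q2) = 0.296 × 1.061 × 1.353 = 0.4249
  σ(Q1,Q3) = 0.261 × 1.061 × 0.906 = 0.2509
  σ(Q2,Q3) = 0.080 × 1.353 × 0.906 = 0.0981
σ²_T = Σσ²ᵢ + 2·Σσ_ij = 3.7772 + 2 × 0.7739 = 5.3250
α = (3/2)·(1 − 3.7772/5.3250) = 0.44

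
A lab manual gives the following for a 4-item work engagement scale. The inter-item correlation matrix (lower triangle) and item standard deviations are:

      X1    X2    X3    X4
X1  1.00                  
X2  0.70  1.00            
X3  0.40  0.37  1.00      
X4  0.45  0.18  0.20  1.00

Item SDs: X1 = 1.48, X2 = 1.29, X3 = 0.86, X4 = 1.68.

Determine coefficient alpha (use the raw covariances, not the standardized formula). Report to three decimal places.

coefficient alpha = 0.696

Σσ²ᵢ = 1.48² + 1.29² + 0.86² + 1.68² = 7.4165
Covariances σ_ij = r_ij · s_i · s_j:
  σ(X1,X2) = 0.70 × 1.48 × 1.29 = 1.3364
  σ(X1,X3) = 0.40 × 1.48 × 0.86 = 0.5091
  σ(X1,X4) = 0.45 × 1.48 × 1.68 = 1.1189
  σ(X2,X3) = 0.37 × 1.29 × 0.86 = 0.4105
  σ(X2,X4) = 0.18 × 1.29 × 1.68 = 0.3901
  σ(X3,X4) = 0.20 × 0.86 × 1.68 = 0.2890
σ²_T = Σσ²ᵢ + 2·Σσ_ij = 7.4165 + 2 × 4.0540 = 15.5245
α = (4/3)·(1 − 7.4165/15.5245) = 0.696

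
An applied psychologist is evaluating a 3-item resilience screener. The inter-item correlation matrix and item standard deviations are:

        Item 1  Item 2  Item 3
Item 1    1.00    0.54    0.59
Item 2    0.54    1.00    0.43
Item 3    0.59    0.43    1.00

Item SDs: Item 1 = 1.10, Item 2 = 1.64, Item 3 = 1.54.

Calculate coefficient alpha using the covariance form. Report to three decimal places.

Σσ²ᵢ = 1.10² + 1.64² + 1.54² = 6.2712
Covariances σ_ij = r_ij · s_i · s_j:
  σ(Item 1,Item 2) = 0.54 × 1.10 × 1.64 = 0.9742
  σ(Item 1,Item 3) = 0.59 × 1.10 × 1.54 = 0.9995
  σ(Item 2,Item 3) = 0.43 × 1.64 × 1.54 = 1.0860
σ²_T = Σσ²ᵢ + 2·Σσ_ij = 6.2712 + 2 × 3.0597 = 12.3906
α = (3/2)·(1 − 6.2712/12.3906) = 0.741

coefficient alpha = 0.741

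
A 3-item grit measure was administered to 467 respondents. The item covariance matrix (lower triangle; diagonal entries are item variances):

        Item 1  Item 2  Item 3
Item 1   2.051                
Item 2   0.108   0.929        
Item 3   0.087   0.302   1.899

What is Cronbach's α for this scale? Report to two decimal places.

ΣVar(i) = 2.051 + 0.929 + 1.899 = 4.879
Sum of off-diagonal covariances = 0.497
σ²_total = 4.879 + 2 × 0.497 = 5.873
α = (k/(k−1))·(1 − ΣVar(i)/σ²_total) = (3/2)·(1 − 4.879/5.873) = 0.25

α = 0.25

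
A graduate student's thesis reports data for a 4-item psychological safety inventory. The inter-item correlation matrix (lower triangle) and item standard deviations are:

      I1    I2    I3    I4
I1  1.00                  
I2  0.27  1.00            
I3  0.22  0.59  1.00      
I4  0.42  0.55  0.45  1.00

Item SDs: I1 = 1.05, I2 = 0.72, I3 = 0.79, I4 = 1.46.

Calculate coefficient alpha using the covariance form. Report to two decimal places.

coefficient alpha = 0.71

Σσ²ᵢ = 1.05² + 0.72² + 0.79² + 1.46² = 4.3766
Covariances σ_ij = r_ij · s_i · s_j:
  σ(I1,I2) = 0.27 × 1.05 × 0.72 = 0.2041
  σ(I1,I3) = 0.22 × 1.05 × 0.79 = 0.1825
  σ(I1,I4) = 0.42 × 1.05 × 1.46 = 0.6439
  σ(I2,I3) = 0.59 × 0.72 × 0.79 = 0.3356
  σ(I2,I4) = 0.55 × 0.72 × 1.46 = 0.5782
  σ(I3,I4) = 0.45 × 0.79 × 1.46 = 0.5190
σ²_T = Σσ²ᵢ + 2·Σσ_ij = 4.3766 + 2 × 2.4633 = 9.3032
α = (4/3)·(1 − 4.3766/9.3032) = 0.71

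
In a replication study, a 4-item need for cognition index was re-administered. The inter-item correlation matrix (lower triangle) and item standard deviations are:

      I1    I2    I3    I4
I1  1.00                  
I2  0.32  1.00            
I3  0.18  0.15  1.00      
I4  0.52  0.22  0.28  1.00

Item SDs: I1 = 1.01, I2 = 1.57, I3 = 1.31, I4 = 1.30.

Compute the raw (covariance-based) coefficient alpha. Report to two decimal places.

Σσ²ᵢ = 1.01² + 1.57² + 1.31² + 1.30² = 6.8911
Covariances σ_ij = r_ij · s_i · s_j:
  σ(I1,I2) = 0.32 × 1.01 × 1.57 = 0.5074
  σ(I1,I3) = 0.18 × 1.01 × 1.31 = 0.2382
  σ(I1,I4) = 0.52 × 1.01 × 1.30 = 0.6828
  σ(I2,I3) = 0.15 × 1.57 × 1.31 = 0.3085
  σ(I2,I4) = 0.22 × 1.57 × 1.30 = 0.4490
  σ(I3,I4) = 0.28 × 1.31 × 1.30 = 0.4768
σ²_T = Σσ²ᵢ + 2·Σσ_ij = 6.8911 + 2 × 2.6627 = 12.2165
α = (4/3)·(1 − 6.8911/12.2165) = 0.58

α = 0.58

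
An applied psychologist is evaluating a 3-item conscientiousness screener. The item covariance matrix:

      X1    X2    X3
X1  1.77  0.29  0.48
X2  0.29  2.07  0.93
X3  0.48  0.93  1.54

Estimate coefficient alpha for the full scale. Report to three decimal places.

α = 0.581

Σσ²ᵢ = 1.77 + 2.07 + 1.54 = 5.38
Σ_{i<j} σ_ij = 1.70
σ²_total = 5.38 + 2 × 1.70 = 8.78
α = (k/(k−1))·(1 − Σσ²ᵢ/σ²_total) = (3/2)·(1 − 5.38/8.78) = 0.581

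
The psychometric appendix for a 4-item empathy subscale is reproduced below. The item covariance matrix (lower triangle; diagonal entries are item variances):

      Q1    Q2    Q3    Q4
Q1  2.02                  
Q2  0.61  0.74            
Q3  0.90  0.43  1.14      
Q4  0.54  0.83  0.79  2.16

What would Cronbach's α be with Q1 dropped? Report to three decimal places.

Remaining items: Q2, Q3, Q4 (k = 3).
sum of item variances = 0.74 + 1.14 + 2.16 = 4.04
Var(T) = 4.04 + 2 × 2.05 = 8.14
α (item deleted) = (3/2)·(1 − 4.04/8.14) = 0.756

α = 0.756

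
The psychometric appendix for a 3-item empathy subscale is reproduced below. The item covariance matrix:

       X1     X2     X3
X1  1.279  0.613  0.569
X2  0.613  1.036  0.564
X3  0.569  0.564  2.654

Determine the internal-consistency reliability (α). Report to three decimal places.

Σσᵢ² = 1.279 + 1.036 + 2.654 = 4.969
Sum of the distinct covariances = 1.746
σ²_T = 4.969 + 2 × 1.746 = 8.461
α = (k/(k−1))·(1 − Σσᵢ²/σ²_T) = (3/2)·(1 − 4.969/8.461) = 0.619

α = 0.619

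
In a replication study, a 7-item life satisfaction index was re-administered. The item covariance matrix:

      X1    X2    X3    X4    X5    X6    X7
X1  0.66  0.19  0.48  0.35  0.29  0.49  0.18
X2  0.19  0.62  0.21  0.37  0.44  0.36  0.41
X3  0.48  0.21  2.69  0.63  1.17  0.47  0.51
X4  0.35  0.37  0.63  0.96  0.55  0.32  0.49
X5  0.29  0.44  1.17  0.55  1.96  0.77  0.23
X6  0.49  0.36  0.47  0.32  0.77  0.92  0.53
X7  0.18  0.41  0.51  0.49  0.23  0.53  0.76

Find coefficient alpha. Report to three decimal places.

α = 0.802

Σσ²ᵢ = 0.66 + 0.62 + 2.69 + 0.96 + 1.96 + 0.92 + 0.76 = 8.57
Σ_{i<j} σ_ij = 9.44
total variance = 8.57 + 2 × 9.44 = 27.45
α = (k/(k−1))·(1 − Σσ²ᵢ/total variance) = (7/6)·(1 − 8.57/27.45) = 0.802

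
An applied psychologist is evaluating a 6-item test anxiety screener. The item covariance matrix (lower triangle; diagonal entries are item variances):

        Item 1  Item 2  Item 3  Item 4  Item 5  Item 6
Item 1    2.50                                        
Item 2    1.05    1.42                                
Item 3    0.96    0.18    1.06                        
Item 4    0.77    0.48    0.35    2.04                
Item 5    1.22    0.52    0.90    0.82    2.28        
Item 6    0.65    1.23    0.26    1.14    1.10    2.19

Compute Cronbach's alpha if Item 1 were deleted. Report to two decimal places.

Remaining items: Item 2, Item 3, Item 4, Item 5, Item 6 (k = 5).
Σσ²ᵢ = 1.42 + 1.06 + 2.04 + 2.28 + 2.19 = 8.99
σ²_total = 8.99 + 2 × 6.98 = 22.95
α (item deleted) = (5/4)·(1 − 8.99/22.95) = 0.76

Cronbach's alpha = 0.76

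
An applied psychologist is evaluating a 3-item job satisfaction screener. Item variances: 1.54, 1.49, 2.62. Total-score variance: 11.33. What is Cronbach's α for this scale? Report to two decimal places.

Cronbach's α = 0.75

ΣVar(i) = 1.54 + 1.49 + 2.62 = 5.65
α = (k/(k−1))·(1 − ΣVar(i)/σ²_total) = (3/2)·(1 − 5.65/11.33) = 0.75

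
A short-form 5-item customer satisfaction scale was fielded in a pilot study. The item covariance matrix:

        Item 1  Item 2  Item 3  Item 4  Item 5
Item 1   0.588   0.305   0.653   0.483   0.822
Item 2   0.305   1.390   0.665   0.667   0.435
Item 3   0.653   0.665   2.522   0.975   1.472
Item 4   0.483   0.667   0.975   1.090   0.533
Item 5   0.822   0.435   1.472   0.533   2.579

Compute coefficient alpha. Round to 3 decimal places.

Σσ²ᵢ = 0.588 + 1.390 + 2.522 + 1.090 + 2.579 = 8.169
Σ_{i<j} σ_ij = 7.010
total variance = 8.169 + 2 × 7.010 = 22.189
α = (k/(k−1))·(1 − Σσ²ᵢ/total variance) = (5/4)·(1 − 8.169/22.189) = 0.790

coefficient alpha = 0.790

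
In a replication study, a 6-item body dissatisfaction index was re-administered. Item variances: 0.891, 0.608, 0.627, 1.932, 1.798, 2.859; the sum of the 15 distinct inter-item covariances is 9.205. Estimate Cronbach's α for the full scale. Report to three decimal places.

ΣVar(i) = 0.891 + 0.608 + 0.627 + 1.932 + 1.798 + 2.859 = 8.715
Sum of distinct covariances = 9.205
σ²_T = ΣVar(i) + 2·Σcov = 8.715 + 2 × 9.205 = 27.125
α = (6/5)·(1 − 8.715/27.125) = 0.814

Cronbach's α = 0.814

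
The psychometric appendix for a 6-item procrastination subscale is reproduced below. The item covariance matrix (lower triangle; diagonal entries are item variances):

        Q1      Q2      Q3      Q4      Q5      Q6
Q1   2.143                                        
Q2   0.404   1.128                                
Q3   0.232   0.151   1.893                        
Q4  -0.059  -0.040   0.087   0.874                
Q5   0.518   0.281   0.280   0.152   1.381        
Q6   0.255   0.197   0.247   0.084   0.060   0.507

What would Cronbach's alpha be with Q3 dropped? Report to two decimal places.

Remaining items: Q1, Q2, Q4, Q5, Q6 (k = 5).
sum of item variances = 2.143 + 1.128 + 0.874 + 1.381 + 0.507 = 6.033
σ²_total = 6.033 + 2 × 1.852 = 9.737
α (item deleted) = (5/4)·(1 − 6.033/9.737) = 0.48

α = 0.48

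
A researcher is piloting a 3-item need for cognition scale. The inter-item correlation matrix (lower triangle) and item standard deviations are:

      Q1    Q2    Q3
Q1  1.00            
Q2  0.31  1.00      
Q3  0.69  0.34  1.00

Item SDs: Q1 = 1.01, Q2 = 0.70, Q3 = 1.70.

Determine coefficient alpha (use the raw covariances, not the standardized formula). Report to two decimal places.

coefficient alpha = 0.68

Σσ²ᵢ = 1.01² + 0.70² + 1.70² = 4.4001
Covariances σ_ij = r_ij · s_i · s_j:
  σ(Q1,Q2) = 0.31 × 1.01 × 0.70 = 0.2192
  σ(Q1,Q3) = 0.69 × 1.01 × 1.70 = 1.1847
  σ(Q2,Q3) = 0.34 × 0.70 × 1.70 = 0.4046
σ²_T = Σσ²ᵢ + 2·Σσ_ij = 4.4001 + 2 × 1.8085 = 8.0171
α = (3/2)·(1 − 4.4001/8.0171) = 0.68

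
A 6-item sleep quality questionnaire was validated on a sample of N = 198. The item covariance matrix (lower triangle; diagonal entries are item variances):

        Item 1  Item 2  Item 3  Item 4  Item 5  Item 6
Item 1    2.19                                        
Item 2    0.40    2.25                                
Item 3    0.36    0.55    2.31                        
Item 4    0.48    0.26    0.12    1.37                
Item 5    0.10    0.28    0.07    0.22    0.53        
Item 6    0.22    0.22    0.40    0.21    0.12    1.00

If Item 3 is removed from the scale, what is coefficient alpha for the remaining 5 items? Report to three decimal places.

coefficient alpha = 0.508

Remaining items: Item 1, Item 2, Item 4, Item 5, Item 6 (k = 5).
Σσ²ᵢ = 2.19 + 2.25 + 1.37 + 0.53 + 1.00 = 7.34
σ²_T = 7.34 + 2 × 2.51 = 12.36
α (item deleted) = (5/4)·(1 − 7.34/12.36) = 0.508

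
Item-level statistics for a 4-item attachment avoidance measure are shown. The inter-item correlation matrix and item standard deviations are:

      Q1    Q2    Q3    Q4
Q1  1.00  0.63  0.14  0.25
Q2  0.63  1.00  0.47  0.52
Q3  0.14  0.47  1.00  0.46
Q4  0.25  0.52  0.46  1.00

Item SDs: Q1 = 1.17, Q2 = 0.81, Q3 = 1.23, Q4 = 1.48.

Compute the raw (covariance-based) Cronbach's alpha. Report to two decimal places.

Σσ²ᵢ = 1.17² + 0.81² + 1.23² + 1.48² = 5.7283
Covariances σ_ij = r_ij · s_i · s_j:
  σ(Q1,Q2) = 0.63 × 1.17 × 0.81 = 0.5971
  σ(Q1,Q3) = 0.14 × 1.17 × 1.23 = 0.2015
  σ(Q1,Q4) = 0.25 × 1.17 × 1.48 = 0.4329
  σ(Q2,Q3) = 0.47 × 0.81 × 1.23 = 0.4683
  σ(Q2,Q4) = 0.52 × 0.81 × 1.48 = 0.6234
  σ(Q3,Q4) = 0.46 × 1.23 × 1.48 = 0.8374
σ²_T = Σσ²ᵢ + 2·Σσ_ij = 5.7283 + 2 × 3.1606 = 12.0495
α = (4/3)·(1 − 5.7283/12.0495) = 0.70

Cronbach's alpha = 0.70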